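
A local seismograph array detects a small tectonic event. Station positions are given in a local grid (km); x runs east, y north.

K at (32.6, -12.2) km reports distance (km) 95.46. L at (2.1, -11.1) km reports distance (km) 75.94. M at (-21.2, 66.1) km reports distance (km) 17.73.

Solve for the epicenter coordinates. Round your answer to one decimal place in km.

-35.1 km east, 55.1 km north

Circle about each station: (x − 32.6)² + (y + 12.2)² = 95.46²; (x − 2.1)² + (y + 11.1)² = 75.94²; (x + 21.2)² + (y − 66.1)² = 17.73².
Subtracting the K equation from the L and M equations removes the quadratic terms:
-61.0 x + 2.2 y = 2261.75
-107.6 x + 156.6 y = 12405.31
Solving the 2×2 system: x ≈ -35.1, y ≈ 55.1 km.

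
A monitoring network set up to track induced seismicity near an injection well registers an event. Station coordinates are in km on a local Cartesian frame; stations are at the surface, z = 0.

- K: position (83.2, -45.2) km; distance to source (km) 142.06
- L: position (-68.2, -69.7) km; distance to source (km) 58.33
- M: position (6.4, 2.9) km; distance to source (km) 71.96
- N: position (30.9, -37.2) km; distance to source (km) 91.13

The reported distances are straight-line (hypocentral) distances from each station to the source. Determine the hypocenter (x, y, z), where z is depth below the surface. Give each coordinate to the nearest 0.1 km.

Each station gives a sphere (x−x_i)² + (y−y_i)² + z² = d_i² (stations at z=0).
Subtracting the K sphere from L and M: z² cancels, leaving linear equations in x and y:
-302.8 x − 49.0 y = 17322.70
-153.6 x + 96.2 y = 6086.89
Solving: x ≈ -53.599, y ≈ -22.306 km (keep extra digits for the depth step; rounded: -53.6, -22.3).
Then from the K sphere: z² = 142.06² − (x − 83.2)² − (y + 45.2)² with x = -53.599, y = -22.306, so z ≈ 30.707 ≈ 30.7 km.

(-53.6, -22.3, 30.7)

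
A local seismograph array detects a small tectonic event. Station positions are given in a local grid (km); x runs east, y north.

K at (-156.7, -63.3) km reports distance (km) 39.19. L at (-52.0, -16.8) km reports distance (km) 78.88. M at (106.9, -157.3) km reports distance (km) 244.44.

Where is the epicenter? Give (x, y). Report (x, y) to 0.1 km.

Circle about each station: (x + 156.7)² + (y + 63.3)² = 39.19²; (x + 52.0)² + (y + 16.8)² = 78.88²; (x − 106.9)² + (y + 157.3)² = 244.44².
Subtracting the K equation from the L and M equations removes the quadratic terms:
209.4 x + 93.0 y = -30261.74
527.2 x − 188.0 y = -50605.94
Solving the 2×2 system: x ≈ -117.6, y ≈ -60.6 km.

-117.6 km east, -60.6 km north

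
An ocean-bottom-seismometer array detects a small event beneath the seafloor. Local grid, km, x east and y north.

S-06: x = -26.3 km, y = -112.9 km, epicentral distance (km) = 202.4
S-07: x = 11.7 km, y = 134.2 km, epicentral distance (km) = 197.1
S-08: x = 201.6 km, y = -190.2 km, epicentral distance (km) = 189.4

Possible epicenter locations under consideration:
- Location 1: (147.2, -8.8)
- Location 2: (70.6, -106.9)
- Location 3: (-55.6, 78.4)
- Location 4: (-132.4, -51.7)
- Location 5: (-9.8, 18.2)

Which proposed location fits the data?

For each candidate, compare |candidate − station| to the reported distance:
Location 1: residuals S-06 0.1, S-07 0.1, S-08 0.0 → max 0.1 km
Location 2: residuals S-06 105.3, S-07 51.1, S-08 34.2 → max 105.3 km
Location 3: residuals S-06 8.9, S-07 109.7, S-08 182.5 → max 182.5 km
Location 4: residuals S-06 79.9, S-07 38.1, S-08 172.2 → max 172.2 km
Location 5: residuals S-06 70.3, S-07 79.1, S-08 107.5 → max 107.5 km
Only Location 1 has all residuals ≈ 0.

Location 1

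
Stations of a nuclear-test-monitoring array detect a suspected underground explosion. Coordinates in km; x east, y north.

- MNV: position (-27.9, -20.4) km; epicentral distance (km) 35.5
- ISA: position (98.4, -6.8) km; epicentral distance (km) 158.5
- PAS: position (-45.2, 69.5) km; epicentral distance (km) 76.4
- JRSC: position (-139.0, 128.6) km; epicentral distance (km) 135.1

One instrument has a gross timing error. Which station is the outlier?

Solve using three stations at a time. Using MNV, ISA, PAS (subtract circle equations pairwise → linear system) gives (x, y) ≈ (-60.1, -5.4).
Distances from that point to each station vs reported:
  MNV: calculated 35.5 vs reported 35.5 → residual 0.0 km
  ISA: calculated 158.5 vs reported 158.5 → residual 0.0 km
  PAS: calculated 76.4 vs reported 76.4 → residual 0.0 km
  JRSC: calculated 155.5 vs reported 135.1 → residual 20.4 km
MNV, ISA, PAS are mutually consistent (residuals ≈ 0); JRSC is off by 20.4 km.

JRSC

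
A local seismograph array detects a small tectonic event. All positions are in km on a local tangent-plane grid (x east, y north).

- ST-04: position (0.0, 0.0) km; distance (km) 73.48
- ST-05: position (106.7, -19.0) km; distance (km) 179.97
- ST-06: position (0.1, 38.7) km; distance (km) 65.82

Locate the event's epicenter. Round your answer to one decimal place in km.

x ≈ -65.5 km, y ≈ 33.3 km

Circle about each station: x² + y² = 73.48²; (x − 106.7)² + (y + 19.0)² = 179.97²; (x − 0.1)² + (y − 38.7)² = 65.82².
Subtracting the ST-04 equation from the ST-05 and ST-06 equations removes the quadratic terms:
213.4 x − 38.0 y = -15244.00
0.2 x + 77.4 y = 2564.74
Solving the 2×2 system: x ≈ -65.5, y ≈ 33.3 km.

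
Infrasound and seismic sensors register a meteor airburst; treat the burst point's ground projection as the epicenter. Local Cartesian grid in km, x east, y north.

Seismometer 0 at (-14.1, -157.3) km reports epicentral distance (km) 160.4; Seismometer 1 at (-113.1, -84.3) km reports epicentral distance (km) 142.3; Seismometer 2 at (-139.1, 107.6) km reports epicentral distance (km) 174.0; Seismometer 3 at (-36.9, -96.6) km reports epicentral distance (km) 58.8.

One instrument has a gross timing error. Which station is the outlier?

Seismometer 3

Solve using three stations at a time. Using Seismometer 0, Seismometer 1, Seismometer 2 (subtract circle equations pairwise → linear system) gives (x, y) ≈ (-0.3, 2.6).
Distances from that point to each station vs reported:
  Seismometer 0: calculated 160.5 vs reported 160.4 → residual 0.1 km
  Seismometer 1: calculated 142.4 vs reported 142.3 → residual 0.1 km
  Seismometer 2: calculated 174.1 vs reported 174.0 → residual 0.1 km
  Seismometer 3: calculated 105.7 vs reported 58.8 → residual 46.9 km
Seismometer 0, Seismometer 1, Seismometer 2 are mutually consistent (residuals ≈ 0); Seismometer 3 is off by 46.9 km.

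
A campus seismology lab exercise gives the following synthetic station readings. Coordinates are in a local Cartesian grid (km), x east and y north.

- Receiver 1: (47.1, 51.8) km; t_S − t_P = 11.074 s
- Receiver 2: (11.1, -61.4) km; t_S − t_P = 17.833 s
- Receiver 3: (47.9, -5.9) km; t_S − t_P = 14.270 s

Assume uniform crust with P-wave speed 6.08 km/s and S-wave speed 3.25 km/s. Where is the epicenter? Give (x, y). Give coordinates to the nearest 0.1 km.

Distance from S−P lag: d = Δt · v_P v_S / (v_P − v_S) = Δt · (6.08·3.25)/(6.08−3.25) ≈ 6.9823·Δt.
So d_Receiver 1 = 77.32, d_Receiver 2 = 124.52, d_Receiver 3 = 99.64 km.
Circle about each station: (x − 47.1)² + (y − 51.8)² = 77.32²; (x − 11.1)² + (y + 61.4)² = 124.52²; (x − 47.9)² + (y + 5.9)² = 99.64².
Subtracting the Receiver 1 equation from the Receiver 2 and Receiver 3 equations removes the quadratic terms:
-72.0 x − 226.4 y = -10535.33
1.6 x − 115.4 y = -6522.18
Solving the 2×2 system: x ≈ -30.1, y ≈ 56.1 km.
Check against Receiver 1 (with the unrounded x, y): √((x − 47.1)²+(y − 51.8)²) = 77.30 ≈ 77.32 km. ✓

x ≈ -30.1 km, y ≈ 56.1 km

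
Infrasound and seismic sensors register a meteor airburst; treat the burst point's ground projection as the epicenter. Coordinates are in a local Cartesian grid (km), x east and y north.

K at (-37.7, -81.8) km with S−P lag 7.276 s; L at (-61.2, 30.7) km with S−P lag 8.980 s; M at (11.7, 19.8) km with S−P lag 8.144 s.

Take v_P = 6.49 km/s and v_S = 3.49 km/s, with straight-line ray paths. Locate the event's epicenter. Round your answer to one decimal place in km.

-27.1 km east, -27.9 km north

Distance from S−P lag: d = Δt · v_P v_S / (v_P − v_S) = Δt · (6.49·3.49)/(6.49−3.49) ≈ 7.5500·Δt.
So d_K = 54.93, d_L = 67.80, d_M = 61.49 km.
Circle about each station: (x + 37.7)² + (y + 81.8)² = 54.93²; (x + 61.2)² + (y − 30.7)² = 67.80²; (x − 11.7)² + (y − 19.8)² = 61.49².
Subtracting the K equation from the L and M equations removes the quadratic terms:
-47.0 x + 225.0 y = -5004.14
98.8 x + 203.2 y = -8347.32
Solving the 2×2 system: x ≈ -27.1, y ≈ -27.9 km.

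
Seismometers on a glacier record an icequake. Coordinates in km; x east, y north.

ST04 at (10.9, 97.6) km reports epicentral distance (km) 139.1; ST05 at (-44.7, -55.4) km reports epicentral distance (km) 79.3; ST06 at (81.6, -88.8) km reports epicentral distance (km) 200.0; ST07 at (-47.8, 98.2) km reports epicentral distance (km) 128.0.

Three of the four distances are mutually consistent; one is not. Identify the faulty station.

Solve using three stations at a time. Using ST04, ST05, ST06 (subtract circle equations pairwise → linear system) gives (x, y) ≈ (-94.2, 6.5).
Distances from that point to each station vs reported:
  ST04: calculated 139.1 vs reported 139.1 → residual 0.0 km
  ST05: calculated 79.3 vs reported 79.3 → residual 0.0 km
  ST06: calculated 200.0 vs reported 200.0 → residual 0.0 km
  ST07: calculated 102.8 vs reported 128.0 → residual 25.2 km
ST04, ST05, ST06 are mutually consistent (residuals ≈ 0); ST07 is off by 25.2 km.

ST07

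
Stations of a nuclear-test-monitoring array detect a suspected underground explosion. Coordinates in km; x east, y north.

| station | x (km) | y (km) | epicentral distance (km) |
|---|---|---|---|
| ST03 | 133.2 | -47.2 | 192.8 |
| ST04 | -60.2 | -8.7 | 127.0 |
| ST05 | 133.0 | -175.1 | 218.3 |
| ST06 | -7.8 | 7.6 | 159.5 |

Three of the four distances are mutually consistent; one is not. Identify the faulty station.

ST03

Solve using three stations at a time. Using ST04, ST05, ST06 (subtract circle equations pairwise → linear system) gives (x, y) ≈ (-81.4, -133.9).
Distances from that point to each station vs reported:
  ST03: calculated 231.4 vs reported 192.8 → residual 38.6 km
  ST04: calculated 127.0 vs reported 127.0 → residual 0.0 km
  ST05: calculated 218.3 vs reported 218.3 → residual 0.0 km
  ST06: calculated 159.5 vs reported 159.5 → residual 0.0 km
ST04, ST05, ST06 are mutually consistent (residuals ≈ 0); ST03 is off by 38.6 km.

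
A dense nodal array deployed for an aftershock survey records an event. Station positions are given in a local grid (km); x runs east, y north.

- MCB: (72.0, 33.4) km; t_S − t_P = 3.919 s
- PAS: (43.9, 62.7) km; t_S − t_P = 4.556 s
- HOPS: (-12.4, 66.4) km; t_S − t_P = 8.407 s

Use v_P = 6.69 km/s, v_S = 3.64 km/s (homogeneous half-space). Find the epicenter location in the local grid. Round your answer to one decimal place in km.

x ≈ 41.5 km, y ≈ 26.4 km

Distance from S−P lag: d = Δt · v_P v_S / (v_P − v_S) = Δt · (6.69·3.64)/(6.69−3.64) ≈ 7.9841·Δt.
So d_MCB = 31.29, d_PAS = 36.38, d_HOPS = 67.12 km.
Circle about each station: (x − 72.0)² + (y − 33.4)² = 31.29²; (x − 43.9)² + (y − 62.7)² = 36.38²; (x + 12.4)² + (y − 66.4)² = 67.12².
Subtracting the MCB equation from the PAS and HOPS equations removes the quadratic terms:
-56.2 x + 58.6 y = -785.50
-168.8 x + 66.0 y = -5262.87
Solving the 2×2 system: x ≈ 41.5, y ≈ 26.4 km.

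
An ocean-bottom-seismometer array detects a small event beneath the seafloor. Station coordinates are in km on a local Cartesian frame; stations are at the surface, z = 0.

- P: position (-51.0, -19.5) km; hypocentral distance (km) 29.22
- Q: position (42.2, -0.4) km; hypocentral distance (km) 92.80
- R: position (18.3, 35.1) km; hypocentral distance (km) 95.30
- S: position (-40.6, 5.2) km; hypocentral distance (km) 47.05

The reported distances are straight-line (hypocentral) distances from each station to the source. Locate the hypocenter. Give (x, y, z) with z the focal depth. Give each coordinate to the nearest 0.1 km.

x ≈ -40.5 km, y ≈ -36.9 km, depth ≈ 21.0 km

Each station gives a sphere (x−x_i)² + (y−y_i)² + z² = d_i² (stations at z=0).
Subtracting the P sphere from Q and R: z² cancels, leaving linear equations in x and y:
186.4 x + 38.2 y = -8958.28
138.6 x + 109.2 y = -9642.63
Solving: x ≈ -40.497, y ≈ -36.903 km (keep extra digits for the depth step; rounded: -40.5, -36.9).
Then from the P sphere: z² = 29.22² − (x + 51.0)² − (y + 19.5)² with x = -40.497, y = -36.903, so z ≈ 20.991 ≈ 21.0 km.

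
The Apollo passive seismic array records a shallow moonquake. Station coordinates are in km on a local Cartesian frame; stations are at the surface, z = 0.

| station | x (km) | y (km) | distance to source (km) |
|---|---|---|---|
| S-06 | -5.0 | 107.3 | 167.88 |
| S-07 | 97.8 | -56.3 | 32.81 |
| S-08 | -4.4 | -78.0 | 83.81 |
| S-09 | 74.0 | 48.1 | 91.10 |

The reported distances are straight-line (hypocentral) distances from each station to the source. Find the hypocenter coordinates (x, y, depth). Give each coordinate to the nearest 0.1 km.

x ≈ 70.5 km, y ≈ -42.2 km, depth ≈ 11.5 km

Each station gives a sphere (x−x_i)² + (y−y_i)² + z² = d_i² (stations at z=0).
Subtracting the S-06 sphere from S-07 and S-08: z² cancels, leaving linear equations in x and y:
205.6 x − 327.2 y = 28303.44
1.2 x − 370.6 y = 15724.65
Solving: x ≈ 70.501, y ≈ -42.202 km (keep extra digits for the depth step; rounded: 70.5, -42.2).
Then from the S-06 sphere: z² = 167.88² − (x + 5.0)² − (y − 107.3)² with x = 70.501, y = -42.202, so z ≈ 11.508 ≈ 11.5 km.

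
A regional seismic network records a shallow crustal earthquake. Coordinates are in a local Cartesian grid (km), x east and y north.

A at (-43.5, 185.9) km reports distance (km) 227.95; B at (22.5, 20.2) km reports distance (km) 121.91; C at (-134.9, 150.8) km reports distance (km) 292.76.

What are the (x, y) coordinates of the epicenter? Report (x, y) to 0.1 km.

140.4 km east, 51.2 km north

Circle about each station: (x + 43.5)² + (y − 185.9)² = 227.95²; (x − 22.5)² + (y − 20.2)² = 121.91²; (x + 134.9)² + (y − 150.8)² = 292.76².
Subtracting the A equation from the B and C equations removes the quadratic terms:
132.0 x − 331.4 y = 1562.38
-182.8 x − 70.2 y = -29259.63
Solving the 2×2 system: x ≈ 140.4, y ≈ 51.2 km.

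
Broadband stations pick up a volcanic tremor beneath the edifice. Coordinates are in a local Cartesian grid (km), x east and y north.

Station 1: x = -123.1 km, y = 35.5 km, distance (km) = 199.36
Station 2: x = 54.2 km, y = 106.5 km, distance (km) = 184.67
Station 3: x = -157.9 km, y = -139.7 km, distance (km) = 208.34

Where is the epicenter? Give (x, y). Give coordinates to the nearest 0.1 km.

41.0 km east, -77.7 km north

Circle about each station: (x + 123.1)² + (y − 35.5)² = 199.36²; (x − 54.2)² + (y − 106.5)² = 184.67²; (x + 157.9)² + (y + 139.7)² = 208.34².
Subtracting pairs of circle equations eliminates x²+y² and gives linear equations (the radical axes):
354.6 x + 142.0 y = 3507.43
-69.6 x − 350.4 y = 24373.49
Solving the 2×2 system: x ≈ 41.0, y ≈ -77.7 km.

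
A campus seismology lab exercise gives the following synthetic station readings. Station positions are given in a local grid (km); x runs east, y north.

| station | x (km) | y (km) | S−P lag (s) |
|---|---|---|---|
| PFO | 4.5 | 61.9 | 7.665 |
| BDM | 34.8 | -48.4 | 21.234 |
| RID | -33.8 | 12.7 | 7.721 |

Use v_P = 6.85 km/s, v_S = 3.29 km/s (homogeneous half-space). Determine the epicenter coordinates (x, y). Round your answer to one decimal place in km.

Distance from S−P lag: d = Δt · v_P v_S / (v_P − v_S) = Δt · (6.85·3.29)/(6.85−3.29) ≈ 6.3305·Δt.
So d_PFO = 48.52, d_BDM = 134.42, d_RID = 48.88 km.
Circle about each station: (x − 4.5)² + (y − 61.9)² = 48.52²; (x − 34.8)² + (y + 48.4)² = 134.42²; (x + 33.8)² + (y − 12.7)² = 48.88².
Subtracting pairs of circle equations eliminates x²+y² and gives linear equations (the radical axes):
60.6 x − 220.6 y = -16012.81
-76.6 x − 98.4 y = -2583.19
Solving the 2×2 system: x ≈ -44.0, y ≈ 60.5 km.

(-44.0, 60.5)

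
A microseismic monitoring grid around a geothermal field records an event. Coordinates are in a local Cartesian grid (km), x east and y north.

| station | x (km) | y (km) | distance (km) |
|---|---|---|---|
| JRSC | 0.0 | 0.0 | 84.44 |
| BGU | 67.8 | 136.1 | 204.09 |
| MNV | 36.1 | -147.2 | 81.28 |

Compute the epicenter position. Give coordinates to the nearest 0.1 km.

51.0 km east, -67.3 km north

Circle about each station: x² + y² = 84.44²; (x − 67.8)² + (y − 136.1)² = 204.09²; (x − 36.1)² + (y + 147.2)² = 81.28².
Subtracting the JRSC equation from the BGU and MNV equations removes the quadratic terms:
135.6 x + 272.2 y = -11402.56
72.2 x − 294.4 y = 23494.73
Solving the 2×2 system: x ≈ 51.0, y ≈ -67.3 km.
Check against JRSC (with the unrounded x, y): √(x²+y²) = 84.44 ≈ 84.44 km. ✓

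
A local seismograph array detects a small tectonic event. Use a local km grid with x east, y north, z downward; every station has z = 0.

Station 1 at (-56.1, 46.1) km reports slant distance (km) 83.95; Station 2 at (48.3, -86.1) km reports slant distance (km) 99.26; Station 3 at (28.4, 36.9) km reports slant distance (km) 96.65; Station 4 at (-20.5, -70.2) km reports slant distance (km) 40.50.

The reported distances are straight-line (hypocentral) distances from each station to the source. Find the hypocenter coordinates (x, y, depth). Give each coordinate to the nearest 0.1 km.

Each station gives a sphere (x−x_i)² + (y−y_i)² + z² = d_i² (stations at z=0).
Subtracting the Station 1 sphere from Station 2 and Station 3: z² cancels, leaving linear equations in x and y:
208.8 x − 264.4 y = 1668.73
169.0 x − 18.4 y = -5397.87
Solving: x ≈ -35.696, y ≈ -34.501 km (keep extra digits for the depth step; rounded: -35.7, -34.5).
Then from the Station 1 sphere: z² = 83.95² − (x + 56.1)² − (y − 46.1)² with x = -35.696, y = -34.501, so z ≈ 11.609 ≈ 11.6 km.

x ≈ -35.7 km, y ≈ -34.5 km, depth ≈ 11.6 km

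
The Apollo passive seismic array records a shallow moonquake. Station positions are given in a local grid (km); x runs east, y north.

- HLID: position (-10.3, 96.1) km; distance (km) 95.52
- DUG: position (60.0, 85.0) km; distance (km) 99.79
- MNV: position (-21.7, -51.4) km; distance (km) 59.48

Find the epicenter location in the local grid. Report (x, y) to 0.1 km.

Circle about each station: (x + 10.3)² + (y − 96.1)² = 95.52²; (x − 60.0)² + (y − 85.0)² = 99.79²; (x + 21.7)² + (y + 51.4)² = 59.48².
Subtracting the HLID equation from the DUG and MNV equations removes the quadratic terms:
140.6 x − 22.2 y = 649.73
-22.8 x − 295.0 y = -642.25
Solving the 2×2 system: x ≈ 4.9, y ≈ 1.8 km.

4.9 km east, 1.8 km north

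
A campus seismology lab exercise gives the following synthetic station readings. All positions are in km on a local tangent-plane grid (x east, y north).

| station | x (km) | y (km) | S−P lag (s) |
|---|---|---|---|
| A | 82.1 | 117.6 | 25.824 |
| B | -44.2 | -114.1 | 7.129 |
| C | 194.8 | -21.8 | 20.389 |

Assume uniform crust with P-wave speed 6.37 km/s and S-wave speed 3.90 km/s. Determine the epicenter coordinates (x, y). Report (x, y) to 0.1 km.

(24.2, -135.6)

Distance from S−P lag: d = Δt · v_P v_S / (v_P − v_S) = Δt · (6.37·3.90)/(6.37−3.90) ≈ 10.0579·Δt.
So d_A = 259.74, d_B = 71.70, d_C = 205.07 km.
Circle about each station: (x − 82.1)² + (y − 117.6)² = 259.74²; (x + 44.2)² + (y + 114.1)² = 71.70²; (x − 194.8)² + (y + 21.8)² = 205.07².
Subtracting pairs of circle equations eliminates x²+y² and gives linear equations (the radical axes):
-252.6 x − 463.4 y = 56726.26
225.4 x − 278.8 y = 43263.27
Solving the 2×2 system: x ≈ 24.2, y ≈ -135.6 km.
Check against A (with the unrounded x, y): √((x − 82.1)²+(y − 117.6)²) = 259.74 ≈ 259.74 km. ✓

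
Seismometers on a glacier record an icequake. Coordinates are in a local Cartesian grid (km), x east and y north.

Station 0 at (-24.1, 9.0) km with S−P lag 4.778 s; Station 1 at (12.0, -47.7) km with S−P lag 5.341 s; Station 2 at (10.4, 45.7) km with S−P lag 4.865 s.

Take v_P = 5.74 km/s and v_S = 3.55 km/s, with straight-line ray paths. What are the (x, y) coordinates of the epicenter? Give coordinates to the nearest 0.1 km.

Distance from S−P lag: d = Δt · v_P v_S / (v_P − v_S) = Δt · (5.74·3.55)/(5.74−3.55) ≈ 9.3046·Δt.
So d_Station 0 = 44.46, d_Station 1 = 49.70, d_Station 2 = 45.27 km.
Circle about each station: (x + 24.1)² + (y − 9.0)² = 44.46²; (x − 12.0)² + (y + 47.7)² = 49.70²; (x − 10.4)² + (y − 45.7)² = 45.27².
Subtracting pairs of circle equations eliminates x²+y² and gives linear equations (the radical axes):
72.2 x − 113.4 y = 1264.08
69.0 x + 73.4 y = 1462.16
Solving the 2×2 system: x ≈ 19.7, y ≈ 1.4 km.

(19.7, 1.4)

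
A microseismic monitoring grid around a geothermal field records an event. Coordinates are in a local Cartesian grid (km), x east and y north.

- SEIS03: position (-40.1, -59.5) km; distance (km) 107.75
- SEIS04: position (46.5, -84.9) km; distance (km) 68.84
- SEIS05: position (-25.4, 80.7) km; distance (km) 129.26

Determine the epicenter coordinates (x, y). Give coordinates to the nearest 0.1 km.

Circle about each station: (x + 40.1)² + (y + 59.5)² = 107.75²; (x − 46.5)² + (y + 84.9)² = 68.84²; (x + 25.4)² + (y − 80.7)² = 129.26².
Subtracting the SEIS03 equation from the SEIS04 and SEIS05 equations removes the quadratic terms:
173.2 x − 50.8 y = 11093.12
29.4 x + 280.4 y = -3088.70
Solving the 2×2 system: x ≈ 59.0, y ≈ -17.2 km.
Check against SEIS03 (with the unrounded x, y): √((x + 40.1)²+(y + 59.5)²) = 107.75 ≈ 107.75 km. ✓

59.0 km east, -17.2 km north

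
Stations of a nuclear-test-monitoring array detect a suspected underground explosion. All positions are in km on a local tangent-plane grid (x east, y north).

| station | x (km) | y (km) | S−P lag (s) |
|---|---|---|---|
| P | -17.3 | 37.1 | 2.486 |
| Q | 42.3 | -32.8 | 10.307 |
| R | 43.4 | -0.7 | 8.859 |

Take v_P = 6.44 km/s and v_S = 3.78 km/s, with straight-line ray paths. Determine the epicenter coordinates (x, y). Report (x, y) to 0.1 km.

-34.4 km east, 22.1 km north

Distance from S−P lag: d = Δt · v_P v_S / (v_P − v_S) = Δt · (6.44·3.78)/(6.44−3.78) ≈ 9.1516·Δt.
So d_P = 22.75, d_Q = 94.33, d_R = 81.07 km.
Circle about each station: (x + 17.3)² + (y − 37.1)² = 22.75²; (x − 42.3)² + (y + 32.8)² = 94.33²; (x − 43.4)² + (y + 0.7)² = 81.07².
Subtracting the P equation from the Q and R equations removes the quadratic terms:
119.2 x − 139.8 y = -7191.16
121.4 x − 75.6 y = -5846.43
Solving the 2×2 system: x ≈ -34.4, y ≈ 22.1 km.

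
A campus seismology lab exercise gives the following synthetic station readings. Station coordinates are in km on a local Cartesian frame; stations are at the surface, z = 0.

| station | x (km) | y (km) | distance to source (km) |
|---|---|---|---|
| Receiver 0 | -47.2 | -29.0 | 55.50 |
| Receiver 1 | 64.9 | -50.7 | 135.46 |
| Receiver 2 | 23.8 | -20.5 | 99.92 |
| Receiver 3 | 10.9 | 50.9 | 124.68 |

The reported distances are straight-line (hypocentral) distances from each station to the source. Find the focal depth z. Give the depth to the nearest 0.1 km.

Each station gives a sphere (x−x_i)² + (y−y_i)² + z² = d_i² (stations at z=0).
Subtracting the Receiver 0 sphere from Receiver 1 and Receiver 2: z² cancels, leaving linear equations in x and y:
224.2 x − 43.4 y = -11555.50
142.0 x + 17.0 y = -8985.91
Solving: x ≈ -58.795, y ≈ -37.473 km (keep extra digits for the depth step; rounded: -58.8, -37.5).
Then from the Receiver 0 sphere: z² = 55.50² − (x + 47.2)² − (y + 29.0)² with x = -58.795, y = -37.473, so z ≈ 53.610 ≈ 53.6 km.

53.6 km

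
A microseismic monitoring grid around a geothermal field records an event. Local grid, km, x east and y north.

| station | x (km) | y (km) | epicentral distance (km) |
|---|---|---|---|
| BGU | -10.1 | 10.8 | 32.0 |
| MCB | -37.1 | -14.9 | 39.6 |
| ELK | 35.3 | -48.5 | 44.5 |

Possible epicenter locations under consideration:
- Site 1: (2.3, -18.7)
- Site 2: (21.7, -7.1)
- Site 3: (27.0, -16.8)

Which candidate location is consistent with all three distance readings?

Site 1

For each candidate, compare |candidate − station| to the reported distance:
Site 1: residuals BGU 0.0, MCB 0.0, ELK 0.0 → max 0.0 km
Site 2: residuals BGU 4.5, MCB 19.7, ELK 0.9 → max 19.7 km
Site 3: residuals BGU 14.2, MCB 24.5, ELK 11.7 → max 24.5 km
Only Site 1 has all residuals ≈ 0.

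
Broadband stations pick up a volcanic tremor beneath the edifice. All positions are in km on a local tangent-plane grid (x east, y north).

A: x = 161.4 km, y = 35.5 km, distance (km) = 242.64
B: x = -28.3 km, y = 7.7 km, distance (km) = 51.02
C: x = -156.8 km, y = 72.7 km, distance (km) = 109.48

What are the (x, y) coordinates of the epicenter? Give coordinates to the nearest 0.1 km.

Circle about each station: (x − 161.4)² + (y − 35.5)² = 242.64²; (x + 28.3)² + (y − 7.7)² = 51.02²; (x + 156.8)² + (y − 72.7)² = 109.48².
Subtracting the A equation from the B and C equations removes the quadratic terms:
-379.4 x − 55.6 y = 29821.10
-636.4 x + 74.4 y = 49449.62
Solving the 2×2 system: x ≈ -78.1, y ≈ -3.4 km.

x ≈ -78.1 km, y ≈ -3.4 km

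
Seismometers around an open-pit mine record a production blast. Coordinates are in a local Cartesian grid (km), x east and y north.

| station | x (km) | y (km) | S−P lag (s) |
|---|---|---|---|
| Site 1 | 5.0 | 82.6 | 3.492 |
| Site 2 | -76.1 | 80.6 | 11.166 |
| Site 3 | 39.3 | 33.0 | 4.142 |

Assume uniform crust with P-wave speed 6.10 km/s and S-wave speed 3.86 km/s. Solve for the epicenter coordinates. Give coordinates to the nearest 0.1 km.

Distance from S−P lag: d = Δt · v_P v_S / (v_P − v_S) = Δt · (6.10·3.86)/(6.10−3.86) ≈ 10.5116·Δt.
So d_Site 1 = 36.71, d_Site 2 = 117.37, d_Site 3 = 43.54 km.
Circle about each station: (x − 5.0)² + (y − 82.6)² = 36.71²; (x + 76.1)² + (y − 80.6)² = 117.37²; (x − 39.3)² + (y − 33.0)² = 43.54².
Subtracting the Site 1 equation from the Site 2 and Site 3 equations removes the quadratic terms:
-162.2 x − 4.0 y = -6988.28
68.6 x − 99.2 y = -4762.38
Solving the 2×2 system: x ≈ 41.2, y ≈ 76.5 km.

(41.2, 76.5)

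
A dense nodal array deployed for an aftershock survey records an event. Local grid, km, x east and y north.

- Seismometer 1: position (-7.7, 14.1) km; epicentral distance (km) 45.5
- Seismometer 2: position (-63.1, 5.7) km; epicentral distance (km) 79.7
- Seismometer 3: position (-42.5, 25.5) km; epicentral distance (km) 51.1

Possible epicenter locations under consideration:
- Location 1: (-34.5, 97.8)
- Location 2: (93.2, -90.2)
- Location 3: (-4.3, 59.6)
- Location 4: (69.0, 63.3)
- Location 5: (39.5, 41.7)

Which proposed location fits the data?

For each candidate, compare |candidate − station| to the reported distance:
Location 1: residuals Seismometer 1 42.4, Seismometer 2 16.7, Seismometer 3 21.6 → max 42.4 km
Location 2: residuals Seismometer 1 99.6, Seismometer 2 103.7, Seismometer 3 127.2 → max 127.2 km
Location 3: residuals Seismometer 1 0.1, Seismometer 2 0.1, Seismometer 3 0.1 → max 0.1 km
Location 4: residuals Seismometer 1 45.6, Seismometer 2 64.4, Seismometer 3 66.6 → max 66.6 km
Location 5: residuals Seismometer 1 9.2, Seismometer 2 29.0, Seismometer 3 32.5 → max 32.5 km
Only Location 3 has all residuals ≈ 0.

Location 3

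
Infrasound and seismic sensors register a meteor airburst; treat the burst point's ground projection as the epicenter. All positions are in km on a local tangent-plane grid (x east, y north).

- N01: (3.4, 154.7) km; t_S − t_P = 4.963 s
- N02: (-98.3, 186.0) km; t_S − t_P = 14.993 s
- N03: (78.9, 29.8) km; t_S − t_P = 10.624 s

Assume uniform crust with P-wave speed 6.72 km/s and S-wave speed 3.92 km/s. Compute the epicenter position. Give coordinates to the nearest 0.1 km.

x ≈ 21.6 km, y ≈ 111.7 km

Distance from S−P lag: d = Δt · v_P v_S / (v_P − v_S) = Δt · (6.72·3.92)/(6.72−3.92) ≈ 9.4080·Δt.
So d_N01 = 46.69, d_N02 = 141.05, d_N03 = 99.95 km.
Circle about each station: (x − 3.4)² + (y − 154.7)² = 46.69²; (x + 98.3)² + (y − 186.0)² = 141.05²; (x − 78.9)² + (y − 29.8)² = 99.95².
Subtracting the N01 equation from the N02 and N03 equations removes the quadratic terms:
-203.4 x + 62.6 y = 2600.09
151.0 x − 249.8 y = -24640.45
Solving the 2×2 system: x ≈ 21.6, y ≈ 111.7 km.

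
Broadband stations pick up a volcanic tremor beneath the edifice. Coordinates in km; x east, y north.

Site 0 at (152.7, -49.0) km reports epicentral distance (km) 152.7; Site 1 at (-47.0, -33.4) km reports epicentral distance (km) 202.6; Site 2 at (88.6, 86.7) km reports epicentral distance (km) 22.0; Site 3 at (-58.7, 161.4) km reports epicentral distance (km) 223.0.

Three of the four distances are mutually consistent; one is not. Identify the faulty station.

Solve using three stations at a time. Using Site 0, Site 1, Site 2 (subtract circle equations pairwise → linear system) gives (x, y) ≈ (108.0, 97.0).
Distances from that point to each station vs reported:
  Site 0: calculated 152.7 vs reported 152.7 → residual 0.0 km
  Site 1: calculated 202.6 vs reported 202.6 → residual 0.0 km
  Site 2: calculated 22.0 vs reported 22.0 → residual 0.0 km
  Site 3: calculated 178.7 vs reported 223.0 → residual 44.3 km
Site 0, Site 1, Site 2 are mutually consistent (residuals ≈ 0); Site 3 is off by 44.3 km.

Site 3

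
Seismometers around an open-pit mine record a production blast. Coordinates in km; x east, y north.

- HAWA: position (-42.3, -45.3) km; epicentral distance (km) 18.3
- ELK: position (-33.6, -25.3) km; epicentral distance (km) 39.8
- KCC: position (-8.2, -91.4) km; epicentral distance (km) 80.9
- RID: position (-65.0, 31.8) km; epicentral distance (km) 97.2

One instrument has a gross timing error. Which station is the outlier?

KCC

Solve using three stations at a time. Using HAWA, ELK, RID (subtract circle equations pairwise → linear system) gives (x, y) ≈ (-45.2, -63.4).
Distances from that point to each station vs reported:
  HAWA: calculated 18.3 vs reported 18.3 → residual 0.0 km
  ELK: calculated 39.8 vs reported 39.8 → residual 0.0 km
  KCC: calculated 46.4 vs reported 80.9 → residual 34.5 km
  RID: calculated 97.2 vs reported 97.2 → residual 0.0 km
HAWA, ELK, RID are mutually consistent (residuals ≈ 0); KCC is off by 34.5 km.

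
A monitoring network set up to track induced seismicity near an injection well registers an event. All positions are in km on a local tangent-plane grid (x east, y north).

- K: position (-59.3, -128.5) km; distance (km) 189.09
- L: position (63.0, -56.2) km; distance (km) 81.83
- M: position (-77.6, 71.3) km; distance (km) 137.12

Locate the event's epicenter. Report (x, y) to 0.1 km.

x ≈ 51.4 km, y ≈ 24.8 km

Circle about each station: (x + 59.3)² + (y + 128.5)² = 189.09²; (x − 63.0)² + (y + 56.2)² = 81.83²; (x + 77.6)² + (y − 71.3)² = 137.12².
Subtracting the K equation from the L and M equations removes the quadratic terms:
244.6 x + 144.6 y = 16157.58
-36.6 x + 399.6 y = 8029.84
Solving the 2×2 system: x ≈ 51.4, y ≈ 24.8 km.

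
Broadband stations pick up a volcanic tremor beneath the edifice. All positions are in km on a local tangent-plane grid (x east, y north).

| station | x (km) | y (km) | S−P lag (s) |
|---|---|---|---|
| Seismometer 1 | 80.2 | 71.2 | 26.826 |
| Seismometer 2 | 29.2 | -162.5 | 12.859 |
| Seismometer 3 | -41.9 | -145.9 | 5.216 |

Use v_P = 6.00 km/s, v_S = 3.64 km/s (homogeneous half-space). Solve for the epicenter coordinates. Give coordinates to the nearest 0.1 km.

Distance from S−P lag: d = Δt · v_P v_S / (v_P − v_S) = Δt · (6.00·3.64)/(6.00−3.64) ≈ 9.2542·Δt.
So d_Seismometer 1 = 248.25, d_Seismometer 2 = 119.00, d_Seismometer 3 = 48.27 km.
Circle about each station: (x − 80.2)² + (y − 71.2)² = 248.25²; (x − 29.2)² + (y + 162.5)² = 119.00²; (x + 41.9)² + (y + 145.9)² = 48.27².
Subtracting the Seismometer 1 equation from the Seismometer 2 and Seismometer 3 equations removes the quadratic terms:
-102.0 x − 467.4 y = 63224.47
-244.2 x − 434.2 y = 70839.01
Solving the 2×2 system: x ≈ -81.0, y ≈ -117.6 km.
Check against Seismometer 1 (with the unrounded x, y): √((x − 80.2)²+(y − 71.2)²) = 248.25 ≈ 248.25 km. ✓

(-81.0, -117.6)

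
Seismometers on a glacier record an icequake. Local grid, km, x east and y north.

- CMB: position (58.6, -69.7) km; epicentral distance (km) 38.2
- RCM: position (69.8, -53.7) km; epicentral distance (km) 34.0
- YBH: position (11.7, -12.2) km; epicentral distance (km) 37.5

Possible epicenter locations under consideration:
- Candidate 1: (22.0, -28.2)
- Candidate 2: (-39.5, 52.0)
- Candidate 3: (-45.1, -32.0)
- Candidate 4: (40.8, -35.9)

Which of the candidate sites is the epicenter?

Candidate 4

For each candidate, compare |candidate − station| to the reported distance:
Candidate 1: residuals CMB 17.1, RCM 20.2, YBH 18.5 → max 20.2 km
Candidate 2: residuals CMB 118.1, RCM 118.0, YBH 44.6 → max 118.1 km
Candidate 3: residuals CMB 72.1, RCM 82.9, YBH 22.7 → max 82.9 km
Candidate 4: residuals CMB 0.0, RCM 0.0, YBH 0.0 → max 0.0 km
Only Candidate 4 has all residuals ≈ 0.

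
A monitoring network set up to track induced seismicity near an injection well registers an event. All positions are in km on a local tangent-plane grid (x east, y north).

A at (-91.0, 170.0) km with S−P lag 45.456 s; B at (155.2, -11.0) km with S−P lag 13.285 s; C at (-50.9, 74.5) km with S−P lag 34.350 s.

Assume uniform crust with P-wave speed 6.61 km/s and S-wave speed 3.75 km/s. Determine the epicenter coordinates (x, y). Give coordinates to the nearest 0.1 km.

Distance from S−P lag: d = Δt · v_P v_S / (v_P − v_S) = Δt · (6.61·3.75)/(6.61−3.75) ≈ 8.6670·Δt.
So d_A = 393.97, d_B = 115.14, d_C = 297.71 km.
Circle about each station: (x + 91.0)² + (y − 170.0)² = 393.97²; (x − 155.2)² + (y + 11.0)² = 115.14²; (x + 50.9)² + (y − 74.5)² = 297.71².
Subtracting pairs of circle equations eliminates x²+y² and gives linear equations (the radical axes):
492.4 x − 362.0 y = 128982.18
80.2 x − 191.0 y = 37541.18
Solving the 2×2 system: x ≈ 169.9, y ≈ -125.2 km.
Check against A (with the unrounded x, y): √((x + 91.0)²+(y − 170.0)²) = 393.97 ≈ 393.97 km. ✓

169.9 km east, -125.2 km north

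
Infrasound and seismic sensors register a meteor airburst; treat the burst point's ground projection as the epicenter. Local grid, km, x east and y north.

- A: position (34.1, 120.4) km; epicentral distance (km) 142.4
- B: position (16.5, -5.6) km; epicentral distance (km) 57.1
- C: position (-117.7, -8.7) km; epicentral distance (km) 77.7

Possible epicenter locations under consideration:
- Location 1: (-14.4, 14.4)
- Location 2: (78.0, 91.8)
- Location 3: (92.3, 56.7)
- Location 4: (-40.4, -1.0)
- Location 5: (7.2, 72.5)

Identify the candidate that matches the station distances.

For each candidate, compare |candidate − station| to the reported distance:
Location 1: residuals A 25.8, B 20.3, C 28.2 → max 28.2 km
Location 2: residuals A 90.0, B 58.1, C 142.3 → max 142.3 km
Location 3: residuals A 56.1, B 41.0, C 142.2 → max 142.2 km
Location 4: residuals A 0.0, B 0.0, C 0.0 → max 0.0 km
Location 5: residuals A 87.5, B 21.6, C 71.3 → max 87.5 km
Only Location 4 has all residuals ≈ 0.

Location 4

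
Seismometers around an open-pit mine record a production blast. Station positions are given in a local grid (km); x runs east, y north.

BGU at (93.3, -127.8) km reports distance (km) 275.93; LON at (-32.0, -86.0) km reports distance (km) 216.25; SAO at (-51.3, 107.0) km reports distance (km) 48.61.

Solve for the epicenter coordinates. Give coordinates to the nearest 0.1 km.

Circle about each station: (x − 93.3)² + (y + 127.8)² = 275.93²; (x + 32.0)² + (y + 86.0)² = 216.25²; (x + 51.3)² + (y − 107.0)² = 48.61².
Subtracting the BGU equation from the LON and SAO equations removes the quadratic terms:
-250.6 x + 83.6 y = 12755.57
-289.2 x + 469.6 y = 62817.39
Solving the 2×2 system: x ≈ -7.9, y ≈ 128.9 km.

x ≈ -7.9 km, y ≈ 128.9 km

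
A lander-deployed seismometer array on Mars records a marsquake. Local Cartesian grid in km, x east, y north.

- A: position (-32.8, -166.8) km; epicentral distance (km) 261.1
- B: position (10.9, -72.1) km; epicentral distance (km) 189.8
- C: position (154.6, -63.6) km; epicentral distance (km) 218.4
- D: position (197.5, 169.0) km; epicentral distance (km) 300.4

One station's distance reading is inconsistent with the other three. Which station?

Solve using three stations at a time. Using A, B, D (subtract circle equations pairwise → linear system) gives (x, y) ≈ (-91.5, 87.4).
Distances from that point to each station vs reported:
  A: calculated 260.9 vs reported 261.1 → residual 0.2 km
  B: calculated 189.5 vs reported 189.8 → residual 0.3 km
  C: calculated 288.7 vs reported 218.4 → residual 70.3 km
  D: calculated 300.2 vs reported 300.4 → residual 0.2 km
A, B, D are mutually consistent (residuals ≈ 0); C is off by 70.3 km.

C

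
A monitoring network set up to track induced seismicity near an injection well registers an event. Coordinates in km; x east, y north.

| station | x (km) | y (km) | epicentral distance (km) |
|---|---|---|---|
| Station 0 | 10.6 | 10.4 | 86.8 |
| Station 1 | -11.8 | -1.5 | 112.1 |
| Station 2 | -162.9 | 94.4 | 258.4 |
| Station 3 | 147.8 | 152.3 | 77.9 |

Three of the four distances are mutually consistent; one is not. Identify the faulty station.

Station 3

Solve using three stations at a time. Using Station 0, Station 1, Station 2 (subtract circle equations pairwise → linear system) gives (x, y) ≈ (90.6, 44.2).
Distances from that point to each station vs reported:
  Station 0: calculated 86.9 vs reported 86.8 → residual 0.1 km
  Station 1: calculated 112.1 vs reported 112.1 → residual 0.0 km
  Station 2: calculated 258.4 vs reported 258.4 → residual 0.0 km
  Station 3: calculated 122.3 vs reported 77.9 → residual 44.4 km
Station 0, Station 1, Station 2 are mutually consistent (residuals ≈ 0); Station 3 is off by 44.4 km.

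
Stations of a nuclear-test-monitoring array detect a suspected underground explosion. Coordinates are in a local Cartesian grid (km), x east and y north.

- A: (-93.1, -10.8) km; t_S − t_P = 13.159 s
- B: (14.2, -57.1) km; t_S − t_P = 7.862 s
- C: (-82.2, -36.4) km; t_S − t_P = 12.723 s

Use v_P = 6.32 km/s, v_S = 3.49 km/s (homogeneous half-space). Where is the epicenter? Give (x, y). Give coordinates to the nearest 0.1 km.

Distance from S−P lag: d = Δt · v_P v_S / (v_P − v_S) = Δt · (6.32·3.49)/(6.32−3.49) ≈ 7.7939·Δt.
So d_A = 102.56, d_B = 61.28, d_C = 99.16 km.
Circle about each station: (x + 93.1)² + (y + 10.8)² = 102.56²; (x − 14.2)² + (y + 57.1)² = 61.28²; (x + 82.2)² + (y + 36.4)² = 99.16².
Subtracting the A equation from the B and C equations removes the quadratic terms:
214.6 x − 92.6 y = 1441.12
21.8 x − 51.2 y = -16.60
Solving the 2×2 system: x ≈ 8.4, y ≈ 3.9 km.

x ≈ 8.4 km, y ≈ 3.9 km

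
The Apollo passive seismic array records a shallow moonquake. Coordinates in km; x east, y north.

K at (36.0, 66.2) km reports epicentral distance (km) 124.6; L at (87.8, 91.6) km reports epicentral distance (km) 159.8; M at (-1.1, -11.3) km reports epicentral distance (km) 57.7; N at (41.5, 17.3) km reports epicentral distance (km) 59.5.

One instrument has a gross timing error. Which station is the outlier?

N

Solve using three stations at a time. Using K, L, M (subtract circle equations pairwise → linear system) gives (x, y) ≈ (32.6, -58.5).
Distances from that point to each station vs reported:
  K: calculated 124.8 vs reported 124.6 → residual 0.2 km
  L: calculated 159.9 vs reported 159.8 → residual 0.1 km
  M: calculated 58.0 vs reported 57.7 → residual 0.3 km
  N: calculated 76.3 vs reported 59.5 → residual 16.8 km
K, L, M are mutually consistent (residuals ≈ 0); N is off by 16.8 km.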